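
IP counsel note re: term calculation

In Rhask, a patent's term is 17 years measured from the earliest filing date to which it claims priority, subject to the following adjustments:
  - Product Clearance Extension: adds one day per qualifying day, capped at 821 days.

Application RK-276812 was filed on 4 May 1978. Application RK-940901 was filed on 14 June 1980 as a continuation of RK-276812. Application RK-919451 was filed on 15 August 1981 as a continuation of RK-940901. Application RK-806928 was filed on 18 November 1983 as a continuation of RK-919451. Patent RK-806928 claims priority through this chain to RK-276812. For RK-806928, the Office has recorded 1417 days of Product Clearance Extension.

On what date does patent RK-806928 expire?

Earliest priority filing: 4 May 1978.
Base term: 4 May 1978 + 17 years → 4 May 1995.
Product Clearance Extension: 1417 days claimed exceeds the 821-day cap, so +821 days → 2 August 1997.

1997-08-02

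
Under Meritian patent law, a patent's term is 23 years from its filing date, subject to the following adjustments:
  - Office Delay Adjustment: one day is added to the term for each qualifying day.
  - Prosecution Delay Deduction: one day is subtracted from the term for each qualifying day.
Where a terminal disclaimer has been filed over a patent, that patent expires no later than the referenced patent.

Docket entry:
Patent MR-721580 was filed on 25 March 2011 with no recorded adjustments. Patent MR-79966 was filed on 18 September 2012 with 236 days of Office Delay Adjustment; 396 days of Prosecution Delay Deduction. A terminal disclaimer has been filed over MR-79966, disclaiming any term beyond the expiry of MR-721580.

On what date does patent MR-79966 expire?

Natural term of MR-79966:
  Base: filing + 23 years → 18 September 2035.
  Office Delay Adjustment: +236 days → 11 May 2036.
  Prosecution Delay Deduction: −396 days → 11 April 2035.
Expiry of referenced patent MR-721580:
  Base: filing + 23 years → 25 March 2034.
Terminal disclaimer: MR-79966 expires on the earlier of 11 April 2035 and 25 March 2034.

2034-03-25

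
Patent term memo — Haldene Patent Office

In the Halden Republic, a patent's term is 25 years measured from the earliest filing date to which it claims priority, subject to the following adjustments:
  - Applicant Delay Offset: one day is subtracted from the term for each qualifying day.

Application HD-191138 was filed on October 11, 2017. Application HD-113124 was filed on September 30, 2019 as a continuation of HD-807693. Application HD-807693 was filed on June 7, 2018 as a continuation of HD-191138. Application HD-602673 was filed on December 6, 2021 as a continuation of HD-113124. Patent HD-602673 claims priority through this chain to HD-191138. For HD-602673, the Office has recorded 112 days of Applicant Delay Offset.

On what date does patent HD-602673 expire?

Earliest priority filing: 11 October 2017.
Base term: 11 October 2017 + 25 years → 11 October 2042.
Applicant Delay Offset: −112 days → 21 June 2042.

June 21, 2042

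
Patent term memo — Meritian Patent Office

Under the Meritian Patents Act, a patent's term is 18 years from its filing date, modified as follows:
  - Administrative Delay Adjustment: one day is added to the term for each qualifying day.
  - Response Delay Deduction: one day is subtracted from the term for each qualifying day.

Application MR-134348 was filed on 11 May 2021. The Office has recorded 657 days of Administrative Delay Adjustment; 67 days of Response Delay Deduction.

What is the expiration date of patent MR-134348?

2040-12-21

Base term: filing date + 18 years → 11 May 2039.
Administrative Delay Adjustment: +657 days → 26 February 2041.
Response Delay Deduction: −67 days → 21 December 2040.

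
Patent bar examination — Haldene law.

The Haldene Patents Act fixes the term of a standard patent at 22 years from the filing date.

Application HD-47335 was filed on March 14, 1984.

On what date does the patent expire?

Filing date + 22 years → 14 March 2006.

2006-03-14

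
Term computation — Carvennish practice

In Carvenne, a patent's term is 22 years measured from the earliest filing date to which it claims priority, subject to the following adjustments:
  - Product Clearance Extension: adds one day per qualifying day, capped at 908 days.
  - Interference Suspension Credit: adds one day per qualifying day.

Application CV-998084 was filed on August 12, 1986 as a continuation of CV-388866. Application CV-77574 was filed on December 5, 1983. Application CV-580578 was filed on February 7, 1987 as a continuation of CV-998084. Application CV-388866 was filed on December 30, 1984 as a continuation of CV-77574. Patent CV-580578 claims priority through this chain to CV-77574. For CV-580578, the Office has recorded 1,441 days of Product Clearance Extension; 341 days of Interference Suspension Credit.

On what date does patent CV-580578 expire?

Earliest priority filing: 5 December 1983.
Base term: 5 December 1983 + 22 years → 5 December 2005.
Product Clearance Extension: 1441 days claimed exceeds the 908-day cap, so +908 days → 31 May 2008.
Interference Suspension Credit: +341 days → 7 May 2009.

May 7, 2009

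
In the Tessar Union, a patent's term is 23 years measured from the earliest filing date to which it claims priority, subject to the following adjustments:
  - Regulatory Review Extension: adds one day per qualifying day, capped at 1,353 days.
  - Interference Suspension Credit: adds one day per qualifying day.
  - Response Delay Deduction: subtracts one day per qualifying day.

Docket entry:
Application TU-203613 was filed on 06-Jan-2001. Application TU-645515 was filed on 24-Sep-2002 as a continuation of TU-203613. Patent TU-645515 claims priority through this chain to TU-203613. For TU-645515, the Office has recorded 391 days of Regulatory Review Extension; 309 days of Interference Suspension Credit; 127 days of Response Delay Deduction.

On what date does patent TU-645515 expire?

Earliest priority filing: 6 January 2001.
Base term: 6 January 2001 + 23 years → 6 January 2024.
Regulatory Review Extension: 391 days (within the 1353-day cap) → +391 days → 31 January 2025.
Interference Suspension Credit: +309 days → 6 December 2025.
Response Delay Deduction: −127 days → 1 August 2025.

2025-08-01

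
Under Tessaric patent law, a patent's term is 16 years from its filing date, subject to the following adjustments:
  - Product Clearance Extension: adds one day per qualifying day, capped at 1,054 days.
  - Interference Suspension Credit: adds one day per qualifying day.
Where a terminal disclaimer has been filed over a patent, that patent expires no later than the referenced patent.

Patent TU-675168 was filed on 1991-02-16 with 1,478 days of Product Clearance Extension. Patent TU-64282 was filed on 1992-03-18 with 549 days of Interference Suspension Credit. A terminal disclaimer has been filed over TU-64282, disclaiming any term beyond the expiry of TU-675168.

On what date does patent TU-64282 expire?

2009-09-18

Natural term of TU-64282:
  Base: filing + 16 years → 18 March 2008.
  Interference Suspension Credit: +549 days → 18 September 2009.
Expiry of referenced patent TU-675168:
  Base: filing + 16 years → 16 February 2007.
  Product Clearance Extension: 1478 days claimed exceeds the 1054-day cap, so +1054 days → 5 January 2010.
Terminal disclaimer: TU-64282 expires on the earlier of 18 September 2009 and 5 January 2010.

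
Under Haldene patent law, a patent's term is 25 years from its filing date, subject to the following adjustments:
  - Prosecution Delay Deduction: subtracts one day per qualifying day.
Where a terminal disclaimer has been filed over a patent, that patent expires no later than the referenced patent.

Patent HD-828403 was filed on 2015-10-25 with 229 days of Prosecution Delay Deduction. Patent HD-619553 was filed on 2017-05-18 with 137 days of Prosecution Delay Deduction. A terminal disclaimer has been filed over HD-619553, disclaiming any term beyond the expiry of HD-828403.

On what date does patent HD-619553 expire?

March 10, 2040

Natural term of HD-619553:
  Base: filing + 25 years → 18 May 2042.
  Prosecution Delay Deduction: −137 days → 1 January 2042.
Expiry of referenced patent HD-828403:
  Base: filing + 25 years → 25 October 2040.
  Prosecution Delay Deduction: −229 days → 10 March 2040.
Terminal disclaimer: HD-619553 expires on the earlier of 1 January 2042 and 10 March 2040.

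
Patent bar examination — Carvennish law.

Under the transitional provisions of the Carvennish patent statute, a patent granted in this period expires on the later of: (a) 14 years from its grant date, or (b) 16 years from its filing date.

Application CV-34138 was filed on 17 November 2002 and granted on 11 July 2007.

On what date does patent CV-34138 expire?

2021-07-11

(a) grant + 14 years → 11 July 2021.
(b) filing + 16 years → 17 November 2018.
Later of the two: 11 July 2021.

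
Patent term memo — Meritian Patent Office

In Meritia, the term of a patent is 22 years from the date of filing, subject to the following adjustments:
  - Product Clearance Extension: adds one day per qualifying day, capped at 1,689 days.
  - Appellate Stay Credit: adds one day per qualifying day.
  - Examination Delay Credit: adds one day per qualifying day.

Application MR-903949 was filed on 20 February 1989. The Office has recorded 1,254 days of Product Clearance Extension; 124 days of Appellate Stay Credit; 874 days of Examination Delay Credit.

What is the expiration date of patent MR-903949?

Base term: filing date + 22 years → 20 February 2011.
Product Clearance Extension: 1254 days (within the 1689-day cap) → +1254 days → 28 July 2014.
Appellate Stay Credit: +124 days → 29 November 2014.
Examination Delay Credit: +874 days → 21 April 2017.

2017-04-21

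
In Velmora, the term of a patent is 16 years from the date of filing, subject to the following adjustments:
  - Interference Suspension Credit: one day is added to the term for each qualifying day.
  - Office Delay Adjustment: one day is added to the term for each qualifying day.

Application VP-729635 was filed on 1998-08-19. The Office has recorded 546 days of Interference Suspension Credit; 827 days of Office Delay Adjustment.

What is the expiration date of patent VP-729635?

Base term: filing date + 16 years → 19 August 2014.
Interference Suspension Credit: +546 days → 16 February 2016.
Office Delay Adjustment: +827 days → 23 May 2018.

May 23, 2018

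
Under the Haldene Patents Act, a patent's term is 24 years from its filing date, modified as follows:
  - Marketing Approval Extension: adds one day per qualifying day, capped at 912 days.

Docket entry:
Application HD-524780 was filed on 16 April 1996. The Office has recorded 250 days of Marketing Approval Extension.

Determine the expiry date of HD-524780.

Base term: filing date + 24 years → 16 April 2020.
Marketing Approval Extension: 250 days (within the 912-day cap) → +250 days → 22 December 2020.

December 22, 2020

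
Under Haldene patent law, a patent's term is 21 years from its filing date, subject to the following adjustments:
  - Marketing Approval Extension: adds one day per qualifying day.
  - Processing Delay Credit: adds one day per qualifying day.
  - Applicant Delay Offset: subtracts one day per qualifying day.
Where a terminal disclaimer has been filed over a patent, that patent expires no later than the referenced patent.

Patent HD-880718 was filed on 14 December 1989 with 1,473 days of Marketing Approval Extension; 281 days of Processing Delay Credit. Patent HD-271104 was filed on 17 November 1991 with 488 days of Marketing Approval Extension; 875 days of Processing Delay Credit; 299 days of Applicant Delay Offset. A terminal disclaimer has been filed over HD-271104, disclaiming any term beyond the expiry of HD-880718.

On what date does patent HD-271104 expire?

Natural term of HD-271104:
  Base: filing + 21 years → 17 November 2012.
  Marketing Approval Extension: +488 days → 20 March 2014.
  Processing Delay Credit: +875 days → 11 August 2016.
  Applicant Delay Offset: −299 days → 17 October 2015.
Expiry of referenced patent HD-880718:
  Base: filing + 21 years → 14 December 2010.
  Marketing Approval Extension: +1473 days → 26 December 2014.
  Processing Delay Credit: +281 days → 3 October 2015.
Terminal disclaimer: HD-271104 expires on the earlier of 17 October 2015 and 3 October 2015.

2015-10-03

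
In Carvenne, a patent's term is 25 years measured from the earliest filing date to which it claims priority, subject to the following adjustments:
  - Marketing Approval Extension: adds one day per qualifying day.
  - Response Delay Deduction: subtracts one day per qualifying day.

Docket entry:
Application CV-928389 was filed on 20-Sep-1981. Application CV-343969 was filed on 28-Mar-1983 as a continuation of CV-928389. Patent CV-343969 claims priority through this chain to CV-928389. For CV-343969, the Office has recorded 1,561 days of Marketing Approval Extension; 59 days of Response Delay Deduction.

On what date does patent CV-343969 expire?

Earliest priority filing: 20 September 1981.
Base term: 20 September 1981 + 25 years → 20 September 2006.
Marketing Approval Extension: +1561 days → 29 December 2010.
Response Delay Deduction: −59 days → 31 October 2010.

2010-10-31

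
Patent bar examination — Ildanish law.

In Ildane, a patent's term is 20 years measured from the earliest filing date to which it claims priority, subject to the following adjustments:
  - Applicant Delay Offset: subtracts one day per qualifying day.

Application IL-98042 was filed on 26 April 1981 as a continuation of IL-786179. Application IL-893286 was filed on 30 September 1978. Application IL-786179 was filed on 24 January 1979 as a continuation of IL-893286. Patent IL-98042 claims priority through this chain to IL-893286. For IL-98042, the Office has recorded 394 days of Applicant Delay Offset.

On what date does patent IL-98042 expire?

Earliest priority filing: 30 September 1978.
Base term: 30 September 1978 + 20 years → 30 September 1998.
Applicant Delay Offset: −394 days → 1 September 1997.

September 1, 1997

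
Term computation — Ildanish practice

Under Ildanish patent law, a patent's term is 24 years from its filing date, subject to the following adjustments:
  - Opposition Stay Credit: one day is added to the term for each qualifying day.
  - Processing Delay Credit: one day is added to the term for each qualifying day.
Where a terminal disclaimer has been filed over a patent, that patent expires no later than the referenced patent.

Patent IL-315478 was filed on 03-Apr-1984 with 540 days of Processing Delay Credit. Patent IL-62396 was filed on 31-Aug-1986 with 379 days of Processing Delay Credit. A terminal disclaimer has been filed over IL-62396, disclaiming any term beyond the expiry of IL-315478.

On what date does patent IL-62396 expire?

September 25, 2009

Natural term of IL-62396:
  Base: filing + 24 years → 31 August 2010.
  Processing Delay Credit: +379 days → 14 September 2011.
Expiry of referenced patent IL-315478:
  Base: filing + 24 years → 3 April 2008.
  Processing Delay Credit: +540 days → 25 September 2009.
Terminal disclaimer: IL-62396 expires on the earlier of 14 September 2011 and 25 September 2009.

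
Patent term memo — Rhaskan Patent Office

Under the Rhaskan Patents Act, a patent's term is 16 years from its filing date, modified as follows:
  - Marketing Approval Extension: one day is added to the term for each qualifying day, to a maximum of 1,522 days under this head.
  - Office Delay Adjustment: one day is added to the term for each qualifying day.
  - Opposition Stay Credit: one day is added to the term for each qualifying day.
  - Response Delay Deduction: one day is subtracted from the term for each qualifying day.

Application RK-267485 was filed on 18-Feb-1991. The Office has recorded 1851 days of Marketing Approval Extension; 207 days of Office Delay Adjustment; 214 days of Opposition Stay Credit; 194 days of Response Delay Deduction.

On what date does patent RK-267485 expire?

Base term: filing date + 16 years → 18 February 2007.
Marketing Approval Extension: 1851 days claimed exceeds the 1522-day cap, so +1522 days → 20 April 2011.
Office Delay Adjustment: +207 days → 13 November 2011.
Opposition Stay Credit: +214 days → 14 June 2012.
Response Delay Deduction: −194 days → 3 December 2011.

2011-12-03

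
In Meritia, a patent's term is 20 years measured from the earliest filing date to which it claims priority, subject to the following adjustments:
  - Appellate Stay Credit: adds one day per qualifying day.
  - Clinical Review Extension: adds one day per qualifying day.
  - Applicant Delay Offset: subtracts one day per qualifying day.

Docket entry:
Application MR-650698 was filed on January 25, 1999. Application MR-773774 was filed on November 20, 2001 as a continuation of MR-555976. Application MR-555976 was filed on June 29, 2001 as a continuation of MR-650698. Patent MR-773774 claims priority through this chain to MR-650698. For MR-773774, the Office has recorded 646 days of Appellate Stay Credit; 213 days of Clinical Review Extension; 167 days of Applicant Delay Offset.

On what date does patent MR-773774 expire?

Earliest priority filing: 25 January 1999.
Base term: 25 January 1999 + 20 years → 25 January 2019.
Appellate Stay Credit: +646 days → 1 November 2020.
Clinical Review Extension: +213 days → 2 June 2021.
Applicant Delay Offset: −167 days → 17 December 2020.

December 17, 2020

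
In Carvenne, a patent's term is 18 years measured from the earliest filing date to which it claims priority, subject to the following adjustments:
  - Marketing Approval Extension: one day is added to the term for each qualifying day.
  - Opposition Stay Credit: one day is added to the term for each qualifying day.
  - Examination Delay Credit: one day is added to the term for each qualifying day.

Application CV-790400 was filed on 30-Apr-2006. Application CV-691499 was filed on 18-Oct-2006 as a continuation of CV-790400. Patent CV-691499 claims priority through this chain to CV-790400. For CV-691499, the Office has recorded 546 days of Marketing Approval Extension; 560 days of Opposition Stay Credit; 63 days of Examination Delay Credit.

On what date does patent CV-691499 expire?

Earliest priority filing: 30 April 2006.
Base term: 30 April 2006 + 18 years → 30 April 2024.
Marketing Approval Extension: +546 days → 28 October 2025.
Opposition Stay Credit: +560 days → 11 May 2027.
Examination Delay Credit: +63 days → 13 July 2027.

July 13, 2027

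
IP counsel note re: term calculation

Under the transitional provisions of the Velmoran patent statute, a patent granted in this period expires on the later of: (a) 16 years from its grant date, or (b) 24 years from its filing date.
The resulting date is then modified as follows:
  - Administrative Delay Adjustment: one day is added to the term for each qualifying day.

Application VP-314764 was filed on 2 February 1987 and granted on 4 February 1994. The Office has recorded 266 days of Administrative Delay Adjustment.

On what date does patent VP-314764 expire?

October 26, 2011

(a) grant + 16 years → 4 February 2010.
(b) filing + 24 years → 2 February 2011.
Later of the two: 2 February 2011.
Administrative Delay Adjustment: +266 days → 26 October 2011.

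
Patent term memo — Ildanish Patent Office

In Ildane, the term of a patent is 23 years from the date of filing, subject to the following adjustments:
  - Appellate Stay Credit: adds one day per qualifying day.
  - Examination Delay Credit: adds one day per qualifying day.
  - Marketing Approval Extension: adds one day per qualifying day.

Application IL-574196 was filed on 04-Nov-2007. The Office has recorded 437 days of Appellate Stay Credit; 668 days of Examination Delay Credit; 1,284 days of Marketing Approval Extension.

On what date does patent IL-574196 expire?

2037-05-20

Base term: filing date + 23 years → 4 November 2030.
Appellate Stay Credit: +437 days → 15 January 2032.
Examination Delay Credit: +668 days → 13 November 2033.
Marketing Approval Extension: +1284 days → 20 May 2037.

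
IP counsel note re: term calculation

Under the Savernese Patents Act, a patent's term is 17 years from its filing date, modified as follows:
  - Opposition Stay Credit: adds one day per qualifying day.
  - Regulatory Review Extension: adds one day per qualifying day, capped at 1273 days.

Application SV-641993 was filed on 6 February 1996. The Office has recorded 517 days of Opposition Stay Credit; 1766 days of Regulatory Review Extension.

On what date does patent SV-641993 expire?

January 1, 2018

Base term: filing date + 17 years → 6 February 2013.
Opposition Stay Credit: +517 days → 8 July 2014.
Regulatory Review Extension: 1766 days claimed exceeds the 1273-day cap, so +1273 days → 1 January 2018.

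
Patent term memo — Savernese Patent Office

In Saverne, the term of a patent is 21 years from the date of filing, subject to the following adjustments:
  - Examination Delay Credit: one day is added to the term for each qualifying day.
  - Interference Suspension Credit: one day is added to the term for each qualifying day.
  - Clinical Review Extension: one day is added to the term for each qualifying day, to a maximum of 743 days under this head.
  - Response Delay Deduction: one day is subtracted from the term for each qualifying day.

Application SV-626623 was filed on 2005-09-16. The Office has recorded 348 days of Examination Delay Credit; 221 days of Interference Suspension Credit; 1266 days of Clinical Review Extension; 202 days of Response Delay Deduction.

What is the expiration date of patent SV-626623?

September 30, 2029

Base term: filing date + 21 years → 16 September 2026.
Examination Delay Credit: +348 days → 30 August 2027.
Interference Suspension Credit: +221 days → 7 April 2028.
Clinical Review Extension: 1266 days claimed exceeds the 743-day cap, so +743 days → 20 April 2030.
Response Delay Deduction: −202 days → 30 September 2029.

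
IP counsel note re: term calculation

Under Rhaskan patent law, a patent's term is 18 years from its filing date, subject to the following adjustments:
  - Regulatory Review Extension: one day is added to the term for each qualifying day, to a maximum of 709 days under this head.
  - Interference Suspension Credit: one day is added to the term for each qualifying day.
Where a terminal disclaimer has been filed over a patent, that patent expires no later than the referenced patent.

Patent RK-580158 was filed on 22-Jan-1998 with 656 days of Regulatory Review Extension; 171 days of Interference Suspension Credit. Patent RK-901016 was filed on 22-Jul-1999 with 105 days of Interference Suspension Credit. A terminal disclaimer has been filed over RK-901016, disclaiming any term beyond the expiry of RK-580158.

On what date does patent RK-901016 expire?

November 4, 2017

Natural term of RK-901016:
  Base: filing + 18 years → 22 July 2017.
  Interference Suspension Credit: +105 days → 4 November 2017.
Expiry of referenced patent RK-580158:
  Base: filing + 18 years → 22 January 2016.
  Regulatory Review Extension: 656 days (within the 709-day cap) → +656 days → 8 November 2017.
  Interference Suspension Credit: +171 days → 28 April 2018.
Terminal disclaimer: RK-901016 expires on the earlier of 4 November 2017 and 28 April 2018.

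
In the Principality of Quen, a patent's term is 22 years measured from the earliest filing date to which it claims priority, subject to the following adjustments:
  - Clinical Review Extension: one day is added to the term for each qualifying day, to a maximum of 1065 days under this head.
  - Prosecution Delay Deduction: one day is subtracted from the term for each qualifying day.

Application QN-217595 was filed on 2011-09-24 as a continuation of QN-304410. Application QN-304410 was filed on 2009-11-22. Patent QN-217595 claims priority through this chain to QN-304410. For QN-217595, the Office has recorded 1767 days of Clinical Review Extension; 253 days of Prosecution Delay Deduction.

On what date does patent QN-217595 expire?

Earliest priority filing: 22 November 2009.
Base term: 22 November 2009 + 22 years → 22 November 2031.
Clinical Review Extension: 1767 days claimed exceeds the 1065-day cap, so +1065 days → 22 October 2034.
Prosecution Delay Deduction: −253 days → 11 February 2034.

February 11, 2034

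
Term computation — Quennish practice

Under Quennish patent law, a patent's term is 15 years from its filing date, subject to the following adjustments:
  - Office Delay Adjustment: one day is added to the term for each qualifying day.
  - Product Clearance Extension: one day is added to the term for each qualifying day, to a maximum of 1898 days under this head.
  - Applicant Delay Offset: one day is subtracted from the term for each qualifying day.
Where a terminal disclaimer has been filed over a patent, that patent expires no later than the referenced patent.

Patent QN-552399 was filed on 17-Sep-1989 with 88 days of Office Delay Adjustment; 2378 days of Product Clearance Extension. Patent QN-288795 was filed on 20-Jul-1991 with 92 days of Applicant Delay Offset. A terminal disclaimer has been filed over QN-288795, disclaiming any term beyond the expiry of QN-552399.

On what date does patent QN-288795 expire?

2006-04-19

Natural term of QN-288795:
  Base: filing + 15 years → 20 July 2006.
  Applicant Delay Offset: −92 days → 19 April 2006.
Expiry of referenced patent QN-552399:
  Base: filing + 15 years → 17 September 2004.
  Office Delay Adjustment: +88 days → 14 December 2004.
  Product Clearance Extension: 2378 days claimed exceeds the 1898-day cap, so +1898 days → 24 February 2010.
Terminal disclaimer: QN-288795 expires on the earlier of 19 April 2006 and 24 February 2010.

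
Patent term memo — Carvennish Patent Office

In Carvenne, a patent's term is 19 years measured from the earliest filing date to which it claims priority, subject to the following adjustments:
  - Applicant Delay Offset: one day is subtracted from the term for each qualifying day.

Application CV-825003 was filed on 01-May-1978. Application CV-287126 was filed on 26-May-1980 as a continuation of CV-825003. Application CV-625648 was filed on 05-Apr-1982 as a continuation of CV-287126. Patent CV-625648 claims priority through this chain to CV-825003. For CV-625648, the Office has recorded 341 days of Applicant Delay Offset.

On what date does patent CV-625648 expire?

May 25, 1996

Earliest priority filing: 1 May 1978.
Base term: 1 May 1978 + 19 years → 1 May 1997.
Applicant Delay Offset: −341 days → 25 May 1996.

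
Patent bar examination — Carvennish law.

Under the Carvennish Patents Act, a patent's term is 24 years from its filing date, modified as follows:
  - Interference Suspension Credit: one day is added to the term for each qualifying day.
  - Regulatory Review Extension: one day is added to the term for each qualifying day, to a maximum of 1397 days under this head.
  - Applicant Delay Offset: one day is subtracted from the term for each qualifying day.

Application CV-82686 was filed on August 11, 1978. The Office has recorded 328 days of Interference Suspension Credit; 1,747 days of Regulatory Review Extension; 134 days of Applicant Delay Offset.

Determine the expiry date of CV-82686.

Base term: filing date + 24 years → 11 August 2002.
Interference Suspension Credit: +328 days → 5 July 2003.
Regulatory Review Extension: 1747 days claimed exceeds the 1397-day cap, so +1397 days → 2 May 2007.
Applicant Delay Offset: −134 days → 19 December 2006.

December 19, 2006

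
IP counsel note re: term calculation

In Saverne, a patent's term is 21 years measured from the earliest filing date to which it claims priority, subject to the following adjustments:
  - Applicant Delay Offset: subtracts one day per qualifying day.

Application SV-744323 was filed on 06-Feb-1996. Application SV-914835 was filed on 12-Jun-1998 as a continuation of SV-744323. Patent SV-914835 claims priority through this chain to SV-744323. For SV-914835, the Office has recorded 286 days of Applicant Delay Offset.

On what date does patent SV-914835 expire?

Earliest priority filing: 6 February 1996.
Base term: 6 February 1996 + 21 years → 6 February 2017.
Applicant Delay Offset: −286 days → 26 April 2016.

April 26, 2016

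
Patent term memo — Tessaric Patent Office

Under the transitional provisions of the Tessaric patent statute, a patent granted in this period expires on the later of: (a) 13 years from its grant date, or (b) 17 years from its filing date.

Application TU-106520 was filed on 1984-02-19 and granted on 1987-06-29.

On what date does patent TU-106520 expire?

2001-02-19

(a) grant + 13 years → 29 June 2000.
(b) filing + 17 years → 19 February 2001.
Later of the two: 19 February 2001.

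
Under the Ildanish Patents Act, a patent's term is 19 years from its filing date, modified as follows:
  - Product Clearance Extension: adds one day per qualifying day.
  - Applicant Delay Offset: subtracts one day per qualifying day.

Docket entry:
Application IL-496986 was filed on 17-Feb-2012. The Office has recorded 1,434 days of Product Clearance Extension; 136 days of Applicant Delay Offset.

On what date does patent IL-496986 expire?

2034-09-07

Base term: filing date + 19 years → 17 February 2031.
Product Clearance Extension: +1434 days → 21 January 2035.
Applicant Delay Offset: −136 days → 7 September 2034.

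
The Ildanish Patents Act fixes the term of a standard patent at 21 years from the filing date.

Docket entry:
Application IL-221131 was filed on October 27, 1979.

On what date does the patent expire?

Filing date + 21 years → 27 October 2000.

October 27, 2000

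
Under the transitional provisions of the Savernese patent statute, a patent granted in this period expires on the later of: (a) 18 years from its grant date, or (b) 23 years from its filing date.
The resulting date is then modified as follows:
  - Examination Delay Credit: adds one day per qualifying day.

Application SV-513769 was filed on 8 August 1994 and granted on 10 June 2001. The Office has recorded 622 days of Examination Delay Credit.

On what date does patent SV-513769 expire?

2021-02-21

(a) grant + 18 years → 10 June 2019.
(b) filing + 23 years → 8 August 2017.
Later of the two: 10 June 2019.
Examination Delay Credit: +622 days → 21 February 2021.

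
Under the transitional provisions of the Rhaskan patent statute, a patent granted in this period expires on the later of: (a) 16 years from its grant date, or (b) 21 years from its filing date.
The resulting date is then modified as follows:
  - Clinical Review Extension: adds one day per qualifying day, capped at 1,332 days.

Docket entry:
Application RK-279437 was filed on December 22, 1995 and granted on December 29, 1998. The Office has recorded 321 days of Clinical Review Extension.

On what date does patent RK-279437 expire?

(a) grant + 16 years → 29 December 2014.
(b) filing + 21 years → 22 December 2016.
Later of the two: 22 December 2016.
Clinical Review Extension: 321 days (within the 1332-day cap) → +321 days → 8 November 2017.

2017-11-08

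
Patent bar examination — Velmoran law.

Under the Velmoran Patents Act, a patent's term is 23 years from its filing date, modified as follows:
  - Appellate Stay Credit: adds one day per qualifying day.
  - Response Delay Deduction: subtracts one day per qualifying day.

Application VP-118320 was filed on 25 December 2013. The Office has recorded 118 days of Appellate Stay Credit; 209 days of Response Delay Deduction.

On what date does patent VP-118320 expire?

September 25, 2036

Base term: filing date + 23 years → 25 December 2036.
Appellate Stay Credit: +118 days → 22 April 2037.
Response Delay Deduction: −209 days → 25 September 2036.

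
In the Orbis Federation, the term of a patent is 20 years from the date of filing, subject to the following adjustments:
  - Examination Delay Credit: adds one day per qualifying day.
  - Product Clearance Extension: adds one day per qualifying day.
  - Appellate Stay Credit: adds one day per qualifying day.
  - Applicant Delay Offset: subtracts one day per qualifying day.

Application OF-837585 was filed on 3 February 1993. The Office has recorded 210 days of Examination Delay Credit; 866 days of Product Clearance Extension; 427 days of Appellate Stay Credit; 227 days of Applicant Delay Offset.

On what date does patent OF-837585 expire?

August 2, 2016

Base term: filing date + 20 years → 3 February 2013.
Examination Delay Credit: +210 days → 1 September 2013.
Product Clearance Extension: +866 days → 15 January 2016.
Appellate Stay Credit: +427 days → 17 March 2017.
Applicant Delay Offset: −227 days → 2 August 2016.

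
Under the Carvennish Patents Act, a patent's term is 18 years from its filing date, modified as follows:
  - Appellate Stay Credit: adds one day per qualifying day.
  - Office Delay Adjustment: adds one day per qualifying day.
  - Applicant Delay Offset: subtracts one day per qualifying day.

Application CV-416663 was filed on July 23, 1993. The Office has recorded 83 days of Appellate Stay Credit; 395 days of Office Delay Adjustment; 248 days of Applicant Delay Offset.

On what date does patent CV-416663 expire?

Base term: filing date + 18 years → 23 July 2011.
Appellate Stay Credit: +83 days → 14 October 2011.
Office Delay Adjustment: +395 days → 12 November 2012.
Applicant Delay Offset: −248 days → 9 March 2012.

March 9, 2012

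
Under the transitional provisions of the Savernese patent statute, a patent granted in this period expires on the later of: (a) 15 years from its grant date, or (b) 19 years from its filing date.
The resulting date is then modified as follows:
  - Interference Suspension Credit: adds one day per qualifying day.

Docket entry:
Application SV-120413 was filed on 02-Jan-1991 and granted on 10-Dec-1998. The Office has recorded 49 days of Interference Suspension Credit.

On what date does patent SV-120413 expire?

2014-01-28

(a) grant + 15 years → 10 December 2013.
(b) filing + 19 years → 2 January 2010.
Later of the two: 10 December 2013.
Interference Suspension Credit: +49 days → 28 January 2014.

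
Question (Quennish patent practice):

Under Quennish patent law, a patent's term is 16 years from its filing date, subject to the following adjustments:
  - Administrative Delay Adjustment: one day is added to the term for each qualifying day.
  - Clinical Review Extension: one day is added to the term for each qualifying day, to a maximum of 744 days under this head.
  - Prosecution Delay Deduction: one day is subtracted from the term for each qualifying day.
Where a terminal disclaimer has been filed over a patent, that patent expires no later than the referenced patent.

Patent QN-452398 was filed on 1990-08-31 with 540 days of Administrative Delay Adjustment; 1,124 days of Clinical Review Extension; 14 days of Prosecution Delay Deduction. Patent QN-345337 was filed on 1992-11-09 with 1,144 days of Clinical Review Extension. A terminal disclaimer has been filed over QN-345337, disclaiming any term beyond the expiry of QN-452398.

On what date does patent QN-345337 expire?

Natural term of QN-345337:
  Base: filing + 16 years → 9 November 2008.
  Clinical Review Extension: 1144 days claimed exceeds the 744-day cap, so +744 days → 23 November 2010.
Expiry of referenced patent QN-452398:
  Base: filing + 16 years → 31 August 2006.
  Administrative Delay Adjustment: +540 days → 22 February 2008.
  Clinical Review Extension: 1124 days claimed exceeds the 744-day cap, so +744 days → 7 March 2010.
  Prosecution Delay Deduction: −14 days → 21 February 2010.
Terminal disclaimer: QN-345337 expires on the earlier of 23 November 2010 and 21 February 2010.

2010-02-21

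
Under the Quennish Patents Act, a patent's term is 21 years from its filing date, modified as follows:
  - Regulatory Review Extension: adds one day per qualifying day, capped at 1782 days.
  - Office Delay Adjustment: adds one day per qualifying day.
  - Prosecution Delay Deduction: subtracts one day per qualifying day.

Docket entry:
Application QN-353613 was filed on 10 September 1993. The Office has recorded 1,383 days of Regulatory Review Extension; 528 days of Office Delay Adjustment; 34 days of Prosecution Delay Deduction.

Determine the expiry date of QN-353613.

Base term: filing date + 21 years → 10 September 2014.
Regulatory Review Extension: 1383 days (within the 1782-day cap) → +1383 days → 24 June 2018.
Office Delay Adjustment: +528 days → 4 December 2019.
Prosecution Delay Deduction: −34 days → 31 October 2019.

October 31, 2019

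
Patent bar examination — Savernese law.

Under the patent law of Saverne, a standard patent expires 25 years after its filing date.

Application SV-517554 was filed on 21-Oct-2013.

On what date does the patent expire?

2038-10-21

Filing date + 25 years → 21 October 2038.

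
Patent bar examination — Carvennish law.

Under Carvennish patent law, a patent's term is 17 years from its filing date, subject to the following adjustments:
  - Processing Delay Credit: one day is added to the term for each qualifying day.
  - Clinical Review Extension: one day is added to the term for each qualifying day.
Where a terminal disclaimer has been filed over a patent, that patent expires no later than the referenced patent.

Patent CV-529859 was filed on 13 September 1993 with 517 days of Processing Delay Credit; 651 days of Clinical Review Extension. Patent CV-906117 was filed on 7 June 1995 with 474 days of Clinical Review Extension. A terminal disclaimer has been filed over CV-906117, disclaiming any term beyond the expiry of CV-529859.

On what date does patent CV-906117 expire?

2013-09-24

Natural term of CV-906117:
  Base: filing + 17 years → 7 June 2012.
  Clinical Review Extension: +474 days → 24 September 2013.
Expiry of referenced patent CV-529859:
  Base: filing + 17 years → 13 September 2010.
  Processing Delay Credit: +517 days → 12 February 2012.
  Clinical Review Extension: +651 days → 24 November 2013.
Terminal disclaimer: CV-906117 expires on the earlier of 24 September 2013 and 24 November 2013.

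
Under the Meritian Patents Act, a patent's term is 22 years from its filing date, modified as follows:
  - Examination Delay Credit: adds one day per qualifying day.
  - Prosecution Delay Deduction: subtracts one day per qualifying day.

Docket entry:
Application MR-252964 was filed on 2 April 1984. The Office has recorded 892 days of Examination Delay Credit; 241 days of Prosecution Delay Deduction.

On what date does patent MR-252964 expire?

2008-01-13

Base term: filing date + 22 years → 2 April 2006.
Examination Delay Credit: +892 days → 10 September 2008.
Prosecution Delay Deduction: −241 days → 13 January 2008.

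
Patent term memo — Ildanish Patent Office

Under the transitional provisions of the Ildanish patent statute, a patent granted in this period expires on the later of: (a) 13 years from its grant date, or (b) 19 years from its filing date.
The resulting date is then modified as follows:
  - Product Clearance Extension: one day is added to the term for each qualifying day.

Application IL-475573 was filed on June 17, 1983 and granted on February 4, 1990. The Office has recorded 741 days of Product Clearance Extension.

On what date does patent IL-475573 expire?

(a) grant + 13 years → 4 February 2003.
(b) filing + 19 years → 17 June 2002.
Later of the two: 4 February 2003.
Product Clearance Extension: +741 days → 14 February 2005.

2005-02-14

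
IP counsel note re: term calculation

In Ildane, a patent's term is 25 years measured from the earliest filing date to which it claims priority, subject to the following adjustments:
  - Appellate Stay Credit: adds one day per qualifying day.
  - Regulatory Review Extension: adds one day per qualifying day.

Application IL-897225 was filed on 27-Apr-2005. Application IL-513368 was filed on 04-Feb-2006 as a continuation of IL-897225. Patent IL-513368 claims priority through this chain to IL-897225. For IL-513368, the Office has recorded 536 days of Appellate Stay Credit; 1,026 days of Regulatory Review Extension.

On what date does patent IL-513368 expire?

2034-08-06

Earliest priority filing: 27 April 2005.
Base term: 27 April 2005 + 25 years → 27 April 2030.
Appellate Stay Credit: +536 days → 15 October 2031.
Regulatory Review Extension: +1026 days → 6 August 2034.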